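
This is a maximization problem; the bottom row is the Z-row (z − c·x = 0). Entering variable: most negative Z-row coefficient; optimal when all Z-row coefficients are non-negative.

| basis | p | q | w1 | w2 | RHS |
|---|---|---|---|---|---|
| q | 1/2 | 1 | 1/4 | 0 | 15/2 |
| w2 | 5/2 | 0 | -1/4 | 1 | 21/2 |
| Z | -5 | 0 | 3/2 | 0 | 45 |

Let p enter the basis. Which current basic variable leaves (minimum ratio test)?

w2

Column p entries and ratios — q: (15/2)/(1/2) = 15; w2: (21/2)/(5/2) = 21/5.
Smallest ratio is 21/5 in the row of w2, so w2 leaves.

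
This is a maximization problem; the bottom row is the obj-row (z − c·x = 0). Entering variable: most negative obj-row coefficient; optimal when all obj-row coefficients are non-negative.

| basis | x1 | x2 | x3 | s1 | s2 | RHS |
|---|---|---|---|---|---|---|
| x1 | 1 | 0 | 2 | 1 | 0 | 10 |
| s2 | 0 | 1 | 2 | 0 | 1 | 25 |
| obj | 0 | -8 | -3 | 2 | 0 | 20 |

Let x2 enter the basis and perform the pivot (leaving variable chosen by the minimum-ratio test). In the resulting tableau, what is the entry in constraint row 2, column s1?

Ratio test on column x2 — row 1: entry 0 ≤ 0; row 2: 25/1 = 25. Minimum is 25 at row 2 (s2 leaves); pivot element 1.
Divide row 2 by 1; eliminate column x2 from the other rows.
In the new row 2, the s1 entry is the old entry divided by the pivot: 0/1 = 0.

0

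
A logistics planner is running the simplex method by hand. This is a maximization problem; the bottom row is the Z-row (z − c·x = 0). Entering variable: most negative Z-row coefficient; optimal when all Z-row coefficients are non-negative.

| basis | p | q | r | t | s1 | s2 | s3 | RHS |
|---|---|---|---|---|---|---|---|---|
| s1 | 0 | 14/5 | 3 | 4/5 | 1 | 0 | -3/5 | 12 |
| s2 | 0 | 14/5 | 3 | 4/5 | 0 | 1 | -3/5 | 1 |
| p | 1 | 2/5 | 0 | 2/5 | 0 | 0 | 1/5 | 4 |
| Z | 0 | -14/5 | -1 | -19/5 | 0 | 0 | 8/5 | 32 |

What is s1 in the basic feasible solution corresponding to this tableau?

12

s1 is basic (row 1); its value is the RHS of that row, 12.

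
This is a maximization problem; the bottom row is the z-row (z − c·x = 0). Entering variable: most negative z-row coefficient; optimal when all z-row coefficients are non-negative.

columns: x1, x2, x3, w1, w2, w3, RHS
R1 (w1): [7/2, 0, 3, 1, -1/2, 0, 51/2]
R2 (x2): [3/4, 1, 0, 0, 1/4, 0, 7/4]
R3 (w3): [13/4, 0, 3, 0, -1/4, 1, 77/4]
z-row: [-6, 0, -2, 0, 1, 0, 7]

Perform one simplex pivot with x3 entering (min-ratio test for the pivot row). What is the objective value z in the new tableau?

Ratio test on column x3 — row 1: (51/2)/3 = 17/2; row 2: entry 0 ≤ 0; row 3: (77/4)/3 = 77/12. Minimum is 77/12 at row 3 (w3 leaves); pivot element 3.
Pivot on row 3; the z-row RHS becomes 7 − (-2)·(77/12) = 119/6.

119/6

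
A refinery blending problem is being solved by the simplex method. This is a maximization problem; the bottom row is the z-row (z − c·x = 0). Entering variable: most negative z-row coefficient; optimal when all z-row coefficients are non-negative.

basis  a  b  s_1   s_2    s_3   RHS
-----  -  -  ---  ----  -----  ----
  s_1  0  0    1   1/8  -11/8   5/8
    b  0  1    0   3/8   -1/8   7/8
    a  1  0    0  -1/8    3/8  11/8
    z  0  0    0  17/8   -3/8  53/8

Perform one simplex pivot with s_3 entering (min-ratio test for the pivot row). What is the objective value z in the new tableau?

Ratio test on column s_3 — row 1: entry -11/8 ≤ 0; row 2: entry -1/8 ≤ 0; row 3: (11/8)/(3/8) = 11/3. Minimum is 11/3 at row 3 (a leaves); pivot element 3/8.
Pivot on row 3; the z-row RHS becomes 53/8 − (-3/8)·(11/3) = 8.

8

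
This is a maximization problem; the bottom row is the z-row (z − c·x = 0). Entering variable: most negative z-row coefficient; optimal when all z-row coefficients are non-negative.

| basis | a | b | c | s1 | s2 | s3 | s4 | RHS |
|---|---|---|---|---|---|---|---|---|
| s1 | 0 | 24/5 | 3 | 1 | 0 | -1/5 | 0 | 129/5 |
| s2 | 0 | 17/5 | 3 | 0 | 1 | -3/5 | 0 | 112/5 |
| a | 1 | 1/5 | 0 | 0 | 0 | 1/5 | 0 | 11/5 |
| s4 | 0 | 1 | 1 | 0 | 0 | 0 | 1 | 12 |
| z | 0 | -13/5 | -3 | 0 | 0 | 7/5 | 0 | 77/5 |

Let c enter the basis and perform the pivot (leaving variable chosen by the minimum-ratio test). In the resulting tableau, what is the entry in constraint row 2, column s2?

1/3

Ratio test on column c — row 1: (129/5)/3 = 43/5; row 2: (112/5)/3 = 112/15; row 3: entry 0 ≤ 0; row 4: 12/1 = 12. Minimum is 112/15 at row 2 (s2 leaves); pivot element 3.
Divide row 2 by 3; eliminate column c from the other rows.
In the new row 2, the s2 entry is the old entry divided by the pivot: 1/3 = 1/3.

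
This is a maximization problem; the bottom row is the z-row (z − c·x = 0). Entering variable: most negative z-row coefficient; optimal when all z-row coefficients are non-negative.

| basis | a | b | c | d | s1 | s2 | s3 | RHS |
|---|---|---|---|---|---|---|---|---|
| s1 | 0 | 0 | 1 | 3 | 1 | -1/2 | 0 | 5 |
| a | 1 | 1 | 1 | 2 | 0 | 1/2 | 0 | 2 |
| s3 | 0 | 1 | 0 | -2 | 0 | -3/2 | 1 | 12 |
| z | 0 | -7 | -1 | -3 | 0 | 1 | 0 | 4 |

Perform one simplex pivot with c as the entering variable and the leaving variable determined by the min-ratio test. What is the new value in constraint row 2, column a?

Ratio test on column c — row 1: 5/1 = 5; row 2: 2/1 = 2; row 3: entry 0 ≤ 0. Minimum is 2 at row 2 (a leaves); pivot element 1.
Divide row 2 by 1; eliminate column c from the other rows.
In the new row 2, the a entry is the old entry divided by the pivot: 1/1 = 1.

1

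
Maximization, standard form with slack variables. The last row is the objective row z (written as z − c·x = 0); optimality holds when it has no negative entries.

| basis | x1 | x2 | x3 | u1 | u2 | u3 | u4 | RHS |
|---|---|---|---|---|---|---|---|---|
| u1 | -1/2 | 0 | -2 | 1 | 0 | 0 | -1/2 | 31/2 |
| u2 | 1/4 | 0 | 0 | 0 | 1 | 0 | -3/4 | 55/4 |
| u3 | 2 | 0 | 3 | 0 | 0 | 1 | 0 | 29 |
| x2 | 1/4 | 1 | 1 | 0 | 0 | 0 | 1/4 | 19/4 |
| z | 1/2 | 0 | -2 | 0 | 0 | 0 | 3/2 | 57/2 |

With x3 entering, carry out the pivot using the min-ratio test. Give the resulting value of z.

38

Ratio test on column x3 — row 1: entry -2 ≤ 0; row 2: entry 0 ≤ 0; row 3: 29/3 = 29/3; row 4: (19/4)/1 = 19/4. Minimum is 19/4 at row 4 (x2 leaves); pivot element 1.
Pivot on row 4; the z-row RHS becomes 57/2 − (-2)·(19/4) = 38.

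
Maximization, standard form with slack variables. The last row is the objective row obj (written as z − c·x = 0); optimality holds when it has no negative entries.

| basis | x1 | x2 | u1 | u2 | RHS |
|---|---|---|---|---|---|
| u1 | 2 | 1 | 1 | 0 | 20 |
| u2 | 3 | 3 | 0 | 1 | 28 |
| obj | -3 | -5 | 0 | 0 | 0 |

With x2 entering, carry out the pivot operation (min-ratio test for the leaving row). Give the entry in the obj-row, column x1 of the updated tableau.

Ratio test on column x2 — row 1: 20/1 = 20; row 2: 28/3 = 28/3. Minimum is 28/3 at row 2 (u2 leaves); pivot element 3.
Divide row 2 by 3; eliminate column x2 from the other rows.
obj-row update in column x1: -3 − (-5)·1 = 2.

2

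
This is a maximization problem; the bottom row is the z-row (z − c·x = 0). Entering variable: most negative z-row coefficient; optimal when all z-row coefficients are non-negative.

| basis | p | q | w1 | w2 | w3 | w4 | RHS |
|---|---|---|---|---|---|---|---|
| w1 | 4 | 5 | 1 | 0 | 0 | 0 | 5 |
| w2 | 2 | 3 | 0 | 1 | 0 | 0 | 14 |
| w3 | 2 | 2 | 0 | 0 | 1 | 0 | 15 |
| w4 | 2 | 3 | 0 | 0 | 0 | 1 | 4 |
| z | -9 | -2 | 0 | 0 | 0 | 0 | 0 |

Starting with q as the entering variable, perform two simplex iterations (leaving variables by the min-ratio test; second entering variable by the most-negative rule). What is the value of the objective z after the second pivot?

45/4

Ratio test on column q — row 1: 5/5 = 1; row 2: 14/3 = 14/3; row 3: 15/2 = 15/2; row 4: 4/3 = 4/3. Minimum is 1 at row 1 (w1 leaves); pivot element 5.
Pivot on row 1; the z-row RHS becomes 0 − (-2)·1 = 2.
Next entering variable (most negative z-row entry -37/5): p.
Ratio test on column p — row 1: 1/(4/5) = 5/4; row 2: entry -2/5 ≤ 0; row 3: 13/(2/5) = 65/2; row 4: entry -2/5 ≤ 0. Minimum is 5/4 at row 1 (q leaves); pivot element 4/5.
After the second pivot the z-row RHS is 2 − (-37/5)·(5/4) = 45/4.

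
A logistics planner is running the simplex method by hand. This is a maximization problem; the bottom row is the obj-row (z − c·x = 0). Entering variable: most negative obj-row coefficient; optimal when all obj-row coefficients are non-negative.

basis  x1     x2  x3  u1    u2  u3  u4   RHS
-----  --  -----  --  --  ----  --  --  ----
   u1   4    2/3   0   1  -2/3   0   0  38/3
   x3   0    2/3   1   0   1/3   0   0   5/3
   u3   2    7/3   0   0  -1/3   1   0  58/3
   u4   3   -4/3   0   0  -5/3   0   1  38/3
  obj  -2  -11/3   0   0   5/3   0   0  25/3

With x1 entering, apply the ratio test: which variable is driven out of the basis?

u1

Column x1 entries and ratios — u1: (38/3)/4 = 19/6; x3: 0 ≤ 0, skip; u3: (58/3)/2 = 29/3; u4: (38/3)/3 = 38/9.
Smallest ratio is 19/6 in the row of u1, so u1 leaves.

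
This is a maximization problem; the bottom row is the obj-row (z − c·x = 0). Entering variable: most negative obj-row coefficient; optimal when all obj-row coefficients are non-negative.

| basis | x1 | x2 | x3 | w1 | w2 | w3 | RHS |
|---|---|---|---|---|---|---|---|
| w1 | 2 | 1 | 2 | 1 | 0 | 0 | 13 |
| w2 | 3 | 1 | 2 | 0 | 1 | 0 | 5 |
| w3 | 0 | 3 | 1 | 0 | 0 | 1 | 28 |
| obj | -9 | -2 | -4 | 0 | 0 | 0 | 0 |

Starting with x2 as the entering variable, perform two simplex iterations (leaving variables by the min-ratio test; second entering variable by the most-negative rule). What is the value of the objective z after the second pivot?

15

Ratio test on column x2 — row 1: 13/1 = 13; row 2: 5/1 = 5; row 3: 28/3 = 28/3. Minimum is 5 at row 2 (w2 leaves); pivot element 1.
Pivot on row 2; the obj-row RHS becomes 0 − (-2)·5 = 10.
Next entering variable (most negative obj-row entry -3): x1.
Ratio test on column x1 — row 1: entry -1 ≤ 0; row 2: 5/3 = 5/3; row 3: entry -9 ≤ 0. Minimum is 5/3 at row 2 (x2 leaves); pivot element 3.
After the second pivot the obj-row RHS is 10 − (-3)·(5/3) = 15.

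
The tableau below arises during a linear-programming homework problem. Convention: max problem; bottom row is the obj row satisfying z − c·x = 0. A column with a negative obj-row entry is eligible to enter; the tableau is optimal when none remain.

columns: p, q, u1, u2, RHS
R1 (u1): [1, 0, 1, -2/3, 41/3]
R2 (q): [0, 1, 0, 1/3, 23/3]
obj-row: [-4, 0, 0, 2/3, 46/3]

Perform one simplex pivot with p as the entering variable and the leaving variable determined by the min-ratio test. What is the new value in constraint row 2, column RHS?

23/3

Ratio test on column p — row 1: (41/3)/1 = 41/3; row 2: entry 0 ≤ 0. Minimum is 41/3 at row 1 (u1 leaves); pivot element 1.
Divide row 1 by 1; eliminate column p from the other rows.
Row 2 update in column RHS: 23/3 − 0·(41/3) = 23/3.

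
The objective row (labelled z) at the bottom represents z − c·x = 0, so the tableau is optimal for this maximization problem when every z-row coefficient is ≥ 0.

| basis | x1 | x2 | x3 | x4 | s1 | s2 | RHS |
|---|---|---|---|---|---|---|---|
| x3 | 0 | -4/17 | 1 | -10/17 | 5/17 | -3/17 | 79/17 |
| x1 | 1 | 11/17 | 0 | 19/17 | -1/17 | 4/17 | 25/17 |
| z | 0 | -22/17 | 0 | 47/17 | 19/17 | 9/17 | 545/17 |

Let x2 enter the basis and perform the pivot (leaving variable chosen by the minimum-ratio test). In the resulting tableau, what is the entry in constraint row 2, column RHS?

Ratio test on column x2 — row 1: entry -4/17 ≤ 0; row 2: (25/17)/(11/17) = 25/11. Minimum is 25/11 at row 2 (x1 leaves); pivot element 11/17.
Divide row 2 by 11/17; eliminate column x2 from the other rows.
In the new row 2, the RHS entry is the old entry divided by the pivot: (25/17)/(11/17) = 25/11.

25/11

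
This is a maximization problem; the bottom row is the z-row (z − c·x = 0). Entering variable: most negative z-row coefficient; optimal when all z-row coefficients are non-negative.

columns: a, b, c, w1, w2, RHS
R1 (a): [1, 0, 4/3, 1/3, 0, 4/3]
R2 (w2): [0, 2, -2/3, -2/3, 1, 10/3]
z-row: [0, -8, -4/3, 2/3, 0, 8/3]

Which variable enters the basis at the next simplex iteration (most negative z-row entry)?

Negative z-row entries: b: -8, c: -4/3.
The most negative is -8 in column b, so b enters.

b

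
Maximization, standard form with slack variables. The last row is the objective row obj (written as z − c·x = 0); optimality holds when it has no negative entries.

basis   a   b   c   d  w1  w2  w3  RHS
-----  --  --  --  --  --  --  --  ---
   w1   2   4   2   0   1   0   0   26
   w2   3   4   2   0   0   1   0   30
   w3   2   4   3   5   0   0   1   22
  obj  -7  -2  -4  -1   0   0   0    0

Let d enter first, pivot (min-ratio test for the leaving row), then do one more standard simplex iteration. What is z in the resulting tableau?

Ratio test on column d — row 1: entry 0 ≤ 0; row 2: entry 0 ≤ 0; row 3: 22/5 = 22/5. Minimum is 22/5 at row 3 (w3 leaves); pivot element 5.
Pivot on row 3; the obj-row RHS becomes 0 − (-1)·(22/5) = 22/5.
Next entering variable (most negative obj-row entry -33/5): a.
Ratio test on column a — row 1: 26/2 = 13; row 2: 30/3 = 10; row 3: (22/5)/(2/5) = 11. Minimum is 10 at row 2 (w2 leaves); pivot element 3.
After the second pivot the obj-row RHS is 22/5 − (-33/5)·10 = 352/5.

352/5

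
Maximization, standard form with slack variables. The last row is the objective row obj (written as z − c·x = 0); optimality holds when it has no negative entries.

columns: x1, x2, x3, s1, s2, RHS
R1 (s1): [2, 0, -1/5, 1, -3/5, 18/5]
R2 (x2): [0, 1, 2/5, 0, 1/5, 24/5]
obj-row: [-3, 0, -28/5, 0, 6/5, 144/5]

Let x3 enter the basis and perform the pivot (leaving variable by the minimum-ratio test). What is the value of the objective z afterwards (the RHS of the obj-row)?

96

Ratio test on column x3 — row 1: entry -1/5 ≤ 0; row 2: (24/5)/(2/5) = 12. Minimum is 12 at row 2 (x2 leaves); pivot element 2/5.
Pivot on row 2; the obj-row RHS becomes 144/5 − (-28/5)·12 = 96.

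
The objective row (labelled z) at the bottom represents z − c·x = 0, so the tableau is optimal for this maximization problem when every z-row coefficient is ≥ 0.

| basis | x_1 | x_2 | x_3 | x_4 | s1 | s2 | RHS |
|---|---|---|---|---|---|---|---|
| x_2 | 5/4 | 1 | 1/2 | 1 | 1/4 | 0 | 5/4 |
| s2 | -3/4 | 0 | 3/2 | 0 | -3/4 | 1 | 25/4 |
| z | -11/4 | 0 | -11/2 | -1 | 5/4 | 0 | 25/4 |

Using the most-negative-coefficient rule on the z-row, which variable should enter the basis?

Negative z-row entries: x_1: -11/4, x_3: -11/2, x_4: -1.
The most negative is -11/2 in column x_3, so x_3 enters.

x_3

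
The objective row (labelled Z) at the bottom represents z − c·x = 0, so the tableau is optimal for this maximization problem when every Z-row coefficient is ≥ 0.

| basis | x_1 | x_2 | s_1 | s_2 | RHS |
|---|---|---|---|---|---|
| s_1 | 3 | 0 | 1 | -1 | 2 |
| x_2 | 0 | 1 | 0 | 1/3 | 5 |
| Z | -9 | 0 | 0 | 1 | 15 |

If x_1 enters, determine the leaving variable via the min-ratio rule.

Column x_1 entries and ratios — s_1: 2/3 = 2/3; x_2: 0 ≤ 0, skip.
Smallest ratio is 2/3 in the row of s_1, so s_1 leaves.

s_1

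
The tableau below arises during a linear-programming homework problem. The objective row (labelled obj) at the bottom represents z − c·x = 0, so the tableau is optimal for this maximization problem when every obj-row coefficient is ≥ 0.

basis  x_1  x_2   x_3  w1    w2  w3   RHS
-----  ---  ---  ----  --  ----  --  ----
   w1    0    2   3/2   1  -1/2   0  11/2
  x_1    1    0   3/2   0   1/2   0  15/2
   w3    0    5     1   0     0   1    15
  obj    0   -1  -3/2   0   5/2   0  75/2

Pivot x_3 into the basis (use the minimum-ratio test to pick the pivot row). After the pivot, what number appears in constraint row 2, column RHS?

Ratio test on column x_3 — row 1: (11/2)/(3/2) = 11/3; row 2: (15/2)/(3/2) = 5; row 3: 15/1 = 15. Minimum is 11/3 at row 1 (w1 leaves); pivot element 3/2.
Divide row 1 by 3/2; eliminate column x_3 from the other rows.
Row 2 update in column RHS: 15/2 − (3/2)·(11/3) = 2.

2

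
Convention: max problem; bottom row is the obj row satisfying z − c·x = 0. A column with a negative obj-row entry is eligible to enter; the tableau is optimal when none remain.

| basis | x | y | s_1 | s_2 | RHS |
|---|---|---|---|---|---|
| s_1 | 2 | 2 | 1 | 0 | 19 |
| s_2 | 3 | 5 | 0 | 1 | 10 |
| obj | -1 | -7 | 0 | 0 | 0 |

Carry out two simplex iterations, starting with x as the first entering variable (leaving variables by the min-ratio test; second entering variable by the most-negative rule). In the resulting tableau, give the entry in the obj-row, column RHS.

Ratio test on column x — row 1: 19/2 = 19/2; row 2: 10/3 = 10/3. Minimum is 10/3 at row 2 (s_2 leaves); pivot element 3.
Divide row 2 by 3; eliminate column x from the other rows.
Second iteration: most negative obj-row entry is -16/3 in column y, so y enters.
Ratio test on column y — row 1: entry -4/3 ≤ 0; row 2: (10/3)/(5/3) = 2. Minimum is 2 at row 2 (x leaves); pivot element 5/3.
Divide row 2 by 5/3; eliminate column y from the other rows.
After both pivots, the entry at the obj-row, column RHS is 14.

14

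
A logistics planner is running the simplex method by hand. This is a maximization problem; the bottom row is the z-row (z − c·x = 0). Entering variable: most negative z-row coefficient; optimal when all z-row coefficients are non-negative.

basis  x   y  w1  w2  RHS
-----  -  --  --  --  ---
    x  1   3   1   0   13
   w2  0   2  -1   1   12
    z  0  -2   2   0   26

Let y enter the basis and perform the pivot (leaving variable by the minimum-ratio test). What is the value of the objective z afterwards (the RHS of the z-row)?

Ratio test on column y — row 1: 13/3 = 13/3; row 2: 12/2 = 6. Minimum is 13/3 at row 1 (x leaves); pivot element 3.
Pivot on row 1; the z-row RHS becomes 26 − (-2)·(13/3) = 104/3.

104/3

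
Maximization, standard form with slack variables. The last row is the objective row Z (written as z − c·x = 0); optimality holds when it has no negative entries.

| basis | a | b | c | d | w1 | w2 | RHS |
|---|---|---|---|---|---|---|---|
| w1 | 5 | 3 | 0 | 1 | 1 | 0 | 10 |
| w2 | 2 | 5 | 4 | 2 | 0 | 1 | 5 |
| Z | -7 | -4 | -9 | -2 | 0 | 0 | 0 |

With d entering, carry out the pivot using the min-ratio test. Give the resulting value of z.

Ratio test on column d — row 1: 10/1 = 10; row 2: 5/2 = 5/2. Minimum is 5/2 at row 2 (w2 leaves); pivot element 2.
Pivot on row 2; the Z-row RHS becomes 0 − (-2)·(5/2) = 5.

5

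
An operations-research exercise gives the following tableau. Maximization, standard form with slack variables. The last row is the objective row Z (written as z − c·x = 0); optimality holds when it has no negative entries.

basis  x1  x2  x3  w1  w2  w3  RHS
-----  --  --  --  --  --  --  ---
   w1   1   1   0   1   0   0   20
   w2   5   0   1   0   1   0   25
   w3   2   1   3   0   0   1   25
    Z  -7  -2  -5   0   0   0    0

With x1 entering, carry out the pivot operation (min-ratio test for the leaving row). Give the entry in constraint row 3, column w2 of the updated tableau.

-2/5

Ratio test on column x1 — row 1: 20/1 = 20; row 2: 25/5 = 5; row 3: 25/2 = 25/2. Minimum is 5 at row 2 (w2 leaves); pivot element 5.
Divide row 2 by 5; eliminate column x1 from the other rows.
Row 3 update in column w2: 0 − 2·(1/5) = -2/5.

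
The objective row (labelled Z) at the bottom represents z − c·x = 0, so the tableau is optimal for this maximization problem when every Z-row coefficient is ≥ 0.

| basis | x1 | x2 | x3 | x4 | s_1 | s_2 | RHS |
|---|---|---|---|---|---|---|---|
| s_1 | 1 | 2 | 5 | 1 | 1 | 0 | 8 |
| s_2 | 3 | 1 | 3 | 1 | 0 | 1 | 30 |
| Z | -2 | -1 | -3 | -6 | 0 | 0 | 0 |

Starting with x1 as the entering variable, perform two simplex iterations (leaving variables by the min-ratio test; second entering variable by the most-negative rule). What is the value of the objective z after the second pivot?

Ratio test on column x1 — row 1: 8/1 = 8; row 2: 30/3 = 10. Minimum is 8 at row 1 (s_1 leaves); pivot element 1.
Pivot on row 1; the Z-row RHS becomes 0 − (-2)·8 = 16.
Next entering variable (most negative Z-row entry -4): x4.
Ratio test on column x4 — row 1: 8/1 = 8; row 2: entry -2 ≤ 0. Minimum is 8 at row 1 (x1 leaves); pivot element 1.
After the second pivot the Z-row RHS is 16 − (-4)·8 = 48.

48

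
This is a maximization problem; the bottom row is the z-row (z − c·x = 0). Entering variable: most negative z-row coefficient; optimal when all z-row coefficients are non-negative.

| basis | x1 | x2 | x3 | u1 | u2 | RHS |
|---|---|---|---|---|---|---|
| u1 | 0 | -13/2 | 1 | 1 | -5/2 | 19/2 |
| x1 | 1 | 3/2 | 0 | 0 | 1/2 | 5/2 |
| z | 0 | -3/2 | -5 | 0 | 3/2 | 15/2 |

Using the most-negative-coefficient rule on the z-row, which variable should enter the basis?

x3

Negative z-row entries: x2: -3/2, x3: -5.
The most negative is -5 in column x3, so x3 enters.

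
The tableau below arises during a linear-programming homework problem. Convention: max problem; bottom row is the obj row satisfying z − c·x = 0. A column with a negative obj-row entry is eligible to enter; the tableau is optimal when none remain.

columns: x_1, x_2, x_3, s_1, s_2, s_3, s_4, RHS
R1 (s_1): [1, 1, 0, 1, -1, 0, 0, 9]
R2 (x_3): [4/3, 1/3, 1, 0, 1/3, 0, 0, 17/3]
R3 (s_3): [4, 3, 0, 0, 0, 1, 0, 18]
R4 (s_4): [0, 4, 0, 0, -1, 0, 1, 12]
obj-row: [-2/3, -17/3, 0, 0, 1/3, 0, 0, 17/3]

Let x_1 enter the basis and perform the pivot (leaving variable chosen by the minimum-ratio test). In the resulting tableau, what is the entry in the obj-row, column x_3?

Ratio test on column x_1 — row 1: 9/1 = 9; row 2: (17/3)/(4/3) = 17/4; row 3: 18/4 = 9/2; row 4: entry 0 ≤ 0. Minimum is 17/4 at row 2 (x_3 leaves); pivot element 4/3.
Divide row 2 by 4/3; eliminate column x_1 from the other rows.
obj-row update in column x_3: 0 − (-2/3)·(3/4) = 1/2.

1/2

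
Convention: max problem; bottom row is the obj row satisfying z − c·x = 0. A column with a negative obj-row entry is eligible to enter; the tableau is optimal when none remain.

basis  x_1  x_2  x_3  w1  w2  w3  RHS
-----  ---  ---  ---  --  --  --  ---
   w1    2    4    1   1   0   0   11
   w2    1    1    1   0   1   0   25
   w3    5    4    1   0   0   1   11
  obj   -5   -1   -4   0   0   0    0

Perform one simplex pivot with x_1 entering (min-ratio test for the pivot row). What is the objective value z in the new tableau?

Ratio test on column x_1 — row 1: 11/2 = 11/2; row 2: 25/1 = 25; row 3: 11/5 = 11/5. Minimum is 11/5 at row 3 (w3 leaves); pivot element 5.
Pivot on row 3; the obj-row RHS becomes 0 − (-5)·(11/5) = 11.

11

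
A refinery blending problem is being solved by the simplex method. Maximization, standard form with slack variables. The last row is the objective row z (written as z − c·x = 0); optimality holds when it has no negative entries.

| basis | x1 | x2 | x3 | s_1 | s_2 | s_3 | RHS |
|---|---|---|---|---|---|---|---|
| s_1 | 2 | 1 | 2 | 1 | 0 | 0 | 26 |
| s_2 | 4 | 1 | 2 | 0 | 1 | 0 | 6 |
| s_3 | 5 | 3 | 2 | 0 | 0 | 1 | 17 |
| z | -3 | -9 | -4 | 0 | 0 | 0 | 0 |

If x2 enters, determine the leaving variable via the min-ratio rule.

Column x2 entries and ratios — s_1: 26/1 = 26; s_2: 6/1 = 6; s_3: 17/3 = 17/3.
Smallest ratio is 17/3 in the row of s_3, so s_3 leaves.

s_3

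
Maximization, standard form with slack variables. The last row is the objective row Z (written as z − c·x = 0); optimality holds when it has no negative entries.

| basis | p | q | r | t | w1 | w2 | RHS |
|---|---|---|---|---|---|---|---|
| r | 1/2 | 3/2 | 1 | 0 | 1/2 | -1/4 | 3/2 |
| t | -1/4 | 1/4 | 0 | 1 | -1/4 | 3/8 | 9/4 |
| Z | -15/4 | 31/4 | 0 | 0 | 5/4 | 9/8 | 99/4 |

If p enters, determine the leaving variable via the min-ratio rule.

r

Column p entries and ratios — r: (3/2)/(1/2) = 3; t: -1/4 ≤ 0, skip.
Smallest ratio is 3 in the row of r, so r leaves.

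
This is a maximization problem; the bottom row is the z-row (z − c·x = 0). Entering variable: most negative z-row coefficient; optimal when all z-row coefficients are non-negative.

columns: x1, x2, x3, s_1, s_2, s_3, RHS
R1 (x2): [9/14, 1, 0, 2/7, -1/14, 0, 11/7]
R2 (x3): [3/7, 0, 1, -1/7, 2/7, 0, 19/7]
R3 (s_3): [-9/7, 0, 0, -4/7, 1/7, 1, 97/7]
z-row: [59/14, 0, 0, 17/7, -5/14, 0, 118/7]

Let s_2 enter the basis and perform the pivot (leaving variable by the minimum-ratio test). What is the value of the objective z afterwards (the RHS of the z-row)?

Ratio test on column s_2 — row 1: entry -1/14 ≤ 0; row 2: (19/7)/(2/7) = 19/2; row 3: (97/7)/(1/7) = 97. Minimum is 19/2 at row 2 (x3 leaves); pivot element 2/7.
Pivot on row 2; the z-row RHS becomes 118/7 − (-5/14)·(19/2) = 81/4.

81/4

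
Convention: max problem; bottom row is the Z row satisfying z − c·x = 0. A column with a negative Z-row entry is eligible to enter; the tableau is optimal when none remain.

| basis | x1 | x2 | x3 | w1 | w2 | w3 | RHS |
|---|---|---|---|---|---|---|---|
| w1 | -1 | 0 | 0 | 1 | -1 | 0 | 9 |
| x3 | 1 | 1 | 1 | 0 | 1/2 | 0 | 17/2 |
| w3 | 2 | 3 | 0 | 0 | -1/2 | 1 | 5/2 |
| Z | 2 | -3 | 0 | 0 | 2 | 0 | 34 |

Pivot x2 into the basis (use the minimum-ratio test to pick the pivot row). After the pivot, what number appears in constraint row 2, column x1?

Ratio test on column x2 — row 1: entry 0 ≤ 0; row 2: (17/2)/1 = 17/2; row 3: (5/2)/3 = 5/6. Minimum is 5/6 at row 3 (w3 leaves); pivot element 3.
Divide row 3 by 3; eliminate column x2 from the other rows.
Row 2 update in column x1: 1 − 1·(2/3) = 1/3.

1/3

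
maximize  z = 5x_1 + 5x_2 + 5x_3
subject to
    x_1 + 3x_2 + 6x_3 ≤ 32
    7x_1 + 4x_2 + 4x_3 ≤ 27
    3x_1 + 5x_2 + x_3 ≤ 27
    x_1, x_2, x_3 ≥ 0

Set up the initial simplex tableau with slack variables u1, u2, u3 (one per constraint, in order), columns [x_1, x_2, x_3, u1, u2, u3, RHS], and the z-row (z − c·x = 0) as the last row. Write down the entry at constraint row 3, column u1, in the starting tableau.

Slack u1 belongs to constraint 1; its column is the unit vector e_1, so the entry in row 3 is 0.

0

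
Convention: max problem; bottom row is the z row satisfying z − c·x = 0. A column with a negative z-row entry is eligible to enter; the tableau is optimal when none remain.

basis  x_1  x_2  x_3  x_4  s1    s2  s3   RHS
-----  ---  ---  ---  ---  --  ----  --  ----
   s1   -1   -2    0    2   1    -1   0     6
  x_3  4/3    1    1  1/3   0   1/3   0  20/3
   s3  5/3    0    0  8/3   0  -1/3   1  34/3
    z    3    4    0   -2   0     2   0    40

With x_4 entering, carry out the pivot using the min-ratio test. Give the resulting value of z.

Ratio test on column x_4 — row 1: 6/2 = 3; row 2: (20/3)/(1/3) = 20; row 3: (34/3)/(8/3) = 17/4. Minimum is 3 at row 1 (s1 leaves); pivot element 2.
Pivot on row 1; the z-row RHS becomes 40 − (-2)·3 = 46.

46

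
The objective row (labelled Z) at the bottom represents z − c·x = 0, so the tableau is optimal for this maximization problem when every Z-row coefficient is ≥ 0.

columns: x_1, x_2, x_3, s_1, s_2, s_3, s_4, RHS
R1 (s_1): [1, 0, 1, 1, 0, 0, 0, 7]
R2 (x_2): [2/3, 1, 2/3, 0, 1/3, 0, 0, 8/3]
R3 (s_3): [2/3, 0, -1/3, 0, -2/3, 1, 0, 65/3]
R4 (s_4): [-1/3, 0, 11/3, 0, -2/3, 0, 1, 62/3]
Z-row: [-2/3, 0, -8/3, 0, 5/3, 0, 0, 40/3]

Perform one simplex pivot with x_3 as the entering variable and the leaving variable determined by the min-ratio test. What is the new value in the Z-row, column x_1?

2

Ratio test on column x_3 — row 1: 7/1 = 7; row 2: (8/3)/(2/3) = 4; row 3: entry -1/3 ≤ 0; row 4: (62/3)/(11/3) = 62/11. Minimum is 4 at row 2 (x_2 leaves); pivot element 2/3.
Divide row 2 by 2/3; eliminate column x_3 from the other rows.
Z-row update in column x_1: -2/3 − (-8/3)·1 = 2.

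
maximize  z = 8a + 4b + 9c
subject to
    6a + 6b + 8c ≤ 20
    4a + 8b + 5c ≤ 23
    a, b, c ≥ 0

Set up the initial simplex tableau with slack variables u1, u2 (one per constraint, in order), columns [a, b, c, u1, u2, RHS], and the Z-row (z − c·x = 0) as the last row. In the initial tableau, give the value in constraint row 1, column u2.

0

Slack u2 belongs to constraint 2; its column is the unit vector e_2, so the entry in row 1 is 0.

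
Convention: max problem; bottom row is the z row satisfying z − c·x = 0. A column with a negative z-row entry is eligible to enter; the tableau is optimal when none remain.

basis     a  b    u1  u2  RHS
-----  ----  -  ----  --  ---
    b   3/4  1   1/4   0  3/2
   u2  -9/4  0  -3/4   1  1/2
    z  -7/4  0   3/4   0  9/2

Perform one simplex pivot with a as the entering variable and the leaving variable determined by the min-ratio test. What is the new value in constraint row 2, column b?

3

Ratio test on column a — row 1: (3/2)/(3/4) = 2; row 2: entry -9/4 ≤ 0. Minimum is 2 at row 1 (b leaves); pivot element 3/4.
Divide row 1 by 3/4; eliminate column a from the other rows.
Row 2 update in column b: 0 − (-9/4)·(4/3) = 3.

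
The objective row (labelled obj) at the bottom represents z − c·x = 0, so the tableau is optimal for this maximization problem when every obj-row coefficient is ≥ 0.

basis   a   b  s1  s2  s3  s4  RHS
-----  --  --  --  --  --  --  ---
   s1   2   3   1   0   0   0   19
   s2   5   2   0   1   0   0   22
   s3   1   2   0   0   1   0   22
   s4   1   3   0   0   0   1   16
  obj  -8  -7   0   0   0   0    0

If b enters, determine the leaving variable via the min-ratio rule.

Column b entries and ratios — s1: 19/3 = 19/3; s2: 22/2 = 11; s3: 22/2 = 11; s4: 16/3 = 16/3.
Smallest ratio is 16/3 in the row of s4, so s4 leaves.

s4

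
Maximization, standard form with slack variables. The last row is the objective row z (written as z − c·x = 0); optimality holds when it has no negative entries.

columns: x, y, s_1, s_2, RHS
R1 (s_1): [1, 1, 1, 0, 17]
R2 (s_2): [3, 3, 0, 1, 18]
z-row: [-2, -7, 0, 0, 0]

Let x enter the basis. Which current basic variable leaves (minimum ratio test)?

s_2

Column x entries and ratios — s_1: 17/1 = 17; s_2: 18/3 = 6.
Smallest ratio is 6 in the row of s_2, so s_2 leaves.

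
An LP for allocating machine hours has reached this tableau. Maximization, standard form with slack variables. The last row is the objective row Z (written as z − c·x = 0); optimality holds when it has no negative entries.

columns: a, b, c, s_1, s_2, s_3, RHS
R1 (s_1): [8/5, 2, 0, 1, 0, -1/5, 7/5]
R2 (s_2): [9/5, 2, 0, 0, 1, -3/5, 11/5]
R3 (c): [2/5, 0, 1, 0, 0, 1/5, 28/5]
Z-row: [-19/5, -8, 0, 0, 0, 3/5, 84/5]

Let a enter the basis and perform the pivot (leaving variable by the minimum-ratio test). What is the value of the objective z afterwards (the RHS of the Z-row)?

Ratio test on column a — row 1: (7/5)/(8/5) = 7/8; row 2: (11/5)/(9/5) = 11/9; row 3: (28/5)/(2/5) = 14. Minimum is 7/8 at row 1 (s_1 leaves); pivot element 8/5.
Pivot on row 1; the Z-row RHS becomes 84/5 − (-19/5)·(7/8) = 161/8.

161/8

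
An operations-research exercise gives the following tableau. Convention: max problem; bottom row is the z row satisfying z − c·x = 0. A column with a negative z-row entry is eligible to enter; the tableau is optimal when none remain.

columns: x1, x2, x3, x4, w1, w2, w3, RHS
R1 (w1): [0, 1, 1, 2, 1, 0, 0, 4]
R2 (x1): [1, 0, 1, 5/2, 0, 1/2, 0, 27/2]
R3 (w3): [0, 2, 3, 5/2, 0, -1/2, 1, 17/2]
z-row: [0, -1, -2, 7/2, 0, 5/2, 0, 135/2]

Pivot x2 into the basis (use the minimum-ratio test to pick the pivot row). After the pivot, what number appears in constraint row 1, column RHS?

Ratio test on column x2 — row 1: 4/1 = 4; row 2: entry 0 ≤ 0; row 3: (17/2)/2 = 17/4. Minimum is 4 at row 1 (w1 leaves); pivot element 1.
Divide row 1 by 1; eliminate column x2 from the other rows.
In the new row 1, the RHS entry is the old entry divided by the pivot: 4/1 = 4.

4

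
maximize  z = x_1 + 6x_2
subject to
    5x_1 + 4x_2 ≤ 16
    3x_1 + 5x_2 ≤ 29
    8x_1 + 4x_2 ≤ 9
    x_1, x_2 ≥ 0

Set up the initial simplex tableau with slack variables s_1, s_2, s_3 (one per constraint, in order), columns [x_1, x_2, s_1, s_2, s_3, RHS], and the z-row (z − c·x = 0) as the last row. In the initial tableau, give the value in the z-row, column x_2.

The z-row carries the negated objective coefficients: the x_2 entry is -6.

-6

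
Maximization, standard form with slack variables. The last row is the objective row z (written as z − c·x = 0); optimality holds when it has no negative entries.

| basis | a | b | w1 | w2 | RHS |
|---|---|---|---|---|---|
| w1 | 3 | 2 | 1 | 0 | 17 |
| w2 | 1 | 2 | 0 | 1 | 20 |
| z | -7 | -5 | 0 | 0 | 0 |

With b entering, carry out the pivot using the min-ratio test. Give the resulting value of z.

85/2

Ratio test on column b — row 1: 17/2 = 17/2; row 2: 20/2 = 10. Minimum is 17/2 at row 1 (w1 leaves); pivot element 2.
Pivot on row 1; the z-row RHS becomes 0 − (-5)·(17/2) = 85/2.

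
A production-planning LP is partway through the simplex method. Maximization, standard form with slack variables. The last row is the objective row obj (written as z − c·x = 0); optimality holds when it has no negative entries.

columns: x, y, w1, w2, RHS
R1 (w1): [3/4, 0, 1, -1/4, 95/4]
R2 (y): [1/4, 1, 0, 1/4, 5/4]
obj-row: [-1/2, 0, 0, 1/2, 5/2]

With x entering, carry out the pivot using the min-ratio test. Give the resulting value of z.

Ratio test on column x — row 1: (95/4)/(3/4) = 95/3; row 2: (5/4)/(1/4) = 5. Minimum is 5 at row 2 (y leaves); pivot element 1/4.
Pivot on row 2; the obj-row RHS becomes 5/2 − (-1/2)·5 = 5.

5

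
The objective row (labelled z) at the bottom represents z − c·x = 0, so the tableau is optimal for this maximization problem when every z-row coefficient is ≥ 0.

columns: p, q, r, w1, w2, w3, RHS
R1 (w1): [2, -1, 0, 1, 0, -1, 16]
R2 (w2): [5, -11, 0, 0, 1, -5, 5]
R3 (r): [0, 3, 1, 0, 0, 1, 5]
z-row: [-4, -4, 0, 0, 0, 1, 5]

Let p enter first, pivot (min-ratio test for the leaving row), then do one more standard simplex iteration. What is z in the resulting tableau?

91/3

Ratio test on column p — row 1: 16/2 = 8; row 2: 5/5 = 1; row 3: entry 0 ≤ 0. Minimum is 1 at row 2 (w2 leaves); pivot element 5.
Pivot on row 2; the z-row RHS becomes 5 − (-4)·1 = 9.
Next entering variable (most negative z-row entry -64/5): q.
Ratio test on column q — row 1: 14/(17/5) = 70/17; row 2: entry -11/5 ≤ 0; row 3: 5/3 = 5/3. Minimum is 5/3 at row 3 (r leaves); pivot element 3.
After the second pivot the z-row RHS is 9 − (-64/5)·(5/3) = 91/3.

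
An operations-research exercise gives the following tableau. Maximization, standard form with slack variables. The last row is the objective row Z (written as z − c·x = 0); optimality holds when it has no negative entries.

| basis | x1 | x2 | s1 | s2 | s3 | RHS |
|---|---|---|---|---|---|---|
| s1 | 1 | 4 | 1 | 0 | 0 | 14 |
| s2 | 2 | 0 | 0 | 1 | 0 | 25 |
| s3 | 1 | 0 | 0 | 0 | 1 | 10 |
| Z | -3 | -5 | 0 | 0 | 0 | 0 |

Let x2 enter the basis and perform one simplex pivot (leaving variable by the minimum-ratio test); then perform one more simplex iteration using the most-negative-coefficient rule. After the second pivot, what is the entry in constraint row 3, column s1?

Ratio test on column x2 — row 1: 14/4 = 7/2; row 2: entry 0 ≤ 0; row 3: entry 0 ≤ 0. Minimum is 7/2 at row 1 (s1 leaves); pivot element 4.
Divide row 1 by 4; eliminate column x2 from the other rows.
Second iteration: most negative Z-row entry is -7/4 in column x1, so x1 enters.
Ratio test on column x1 — row 1: (7/2)/(1/4) = 14; row 2: 25/2 = 25/2; row 3: 10/1 = 10. Minimum is 10 at row 3 (s3 leaves); pivot element 1.
Divide row 3 by 1; eliminate column x1 from the other rows.
After both pivots, the entry at constraint row 3, column s1 is 0.

0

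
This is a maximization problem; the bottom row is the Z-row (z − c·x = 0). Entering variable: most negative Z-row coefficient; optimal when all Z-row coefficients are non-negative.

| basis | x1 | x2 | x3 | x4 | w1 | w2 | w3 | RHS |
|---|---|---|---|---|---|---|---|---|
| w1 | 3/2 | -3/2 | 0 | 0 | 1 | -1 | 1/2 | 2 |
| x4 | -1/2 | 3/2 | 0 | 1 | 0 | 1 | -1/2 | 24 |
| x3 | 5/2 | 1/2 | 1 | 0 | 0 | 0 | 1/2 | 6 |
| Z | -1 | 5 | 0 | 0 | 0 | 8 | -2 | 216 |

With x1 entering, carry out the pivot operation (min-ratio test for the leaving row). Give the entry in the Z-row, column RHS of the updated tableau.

652/3

Ratio test on column x1 — row 1: 2/(3/2) = 4/3; row 2: entry -1/2 ≤ 0; row 3: 6/(5/2) = 12/5. Minimum is 4/3 at row 1 (w1 leaves); pivot element 3/2.
Divide row 1 by 3/2; eliminate column x1 from the other rows.
Z-row update in column RHS: 216 − (-1)·(4/3) = 652/3.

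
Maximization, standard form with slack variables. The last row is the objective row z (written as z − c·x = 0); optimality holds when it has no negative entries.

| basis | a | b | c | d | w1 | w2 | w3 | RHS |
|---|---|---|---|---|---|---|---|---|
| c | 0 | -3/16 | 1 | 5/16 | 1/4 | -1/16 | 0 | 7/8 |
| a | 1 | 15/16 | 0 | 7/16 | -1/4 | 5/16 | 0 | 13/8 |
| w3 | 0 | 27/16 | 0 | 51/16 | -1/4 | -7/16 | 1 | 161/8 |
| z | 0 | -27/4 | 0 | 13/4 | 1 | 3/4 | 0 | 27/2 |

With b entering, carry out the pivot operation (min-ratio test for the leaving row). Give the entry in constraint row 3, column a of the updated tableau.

-9/5

Ratio test on column b — row 1: entry -3/16 ≤ 0; row 2: (13/8)/(15/16) = 26/15; row 3: (161/8)/(27/16) = 322/27. Minimum is 26/15 at row 2 (a leaves); pivot element 15/16.
Divide row 2 by 15/16; eliminate column b from the other rows.
Row 3 update in column a: 0 − (27/16)·(16/15) = -9/5.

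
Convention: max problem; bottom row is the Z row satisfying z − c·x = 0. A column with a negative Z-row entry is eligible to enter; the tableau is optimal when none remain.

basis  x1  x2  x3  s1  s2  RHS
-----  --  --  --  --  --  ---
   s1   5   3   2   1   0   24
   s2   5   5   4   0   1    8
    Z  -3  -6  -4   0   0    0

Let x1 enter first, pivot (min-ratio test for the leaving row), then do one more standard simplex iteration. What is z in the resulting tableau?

48/5

Ratio test on column x1 — row 1: 24/5 = 24/5; row 2: 8/5 = 8/5. Minimum is 8/5 at row 2 (s2 leaves); pivot element 5.
Pivot on row 2; the Z-row RHS becomes 0 − (-3)·(8/5) = 24/5.
Next entering variable (most negative Z-row entry -3): x2.
Ratio test on column x2 — row 1: entry -2 ≤ 0; row 2: (8/5)/1 = 8/5. Minimum is 8/5 at row 2 (x1 leaves); pivot element 1.
After the second pivot the Z-row RHS is 24/5 − (-3)·(8/5) = 48/5.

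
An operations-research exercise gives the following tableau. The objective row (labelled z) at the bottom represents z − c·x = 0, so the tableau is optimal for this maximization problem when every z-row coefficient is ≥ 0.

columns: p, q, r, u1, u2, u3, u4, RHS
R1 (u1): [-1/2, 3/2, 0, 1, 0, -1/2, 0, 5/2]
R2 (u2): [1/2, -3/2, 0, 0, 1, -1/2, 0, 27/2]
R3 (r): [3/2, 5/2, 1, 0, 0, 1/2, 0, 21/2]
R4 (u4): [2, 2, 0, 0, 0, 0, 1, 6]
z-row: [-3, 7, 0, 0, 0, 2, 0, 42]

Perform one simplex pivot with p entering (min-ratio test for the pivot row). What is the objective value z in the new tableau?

51

Ratio test on column p — row 1: entry -1/2 ≤ 0; row 2: (27/2)/(1/2) = 27; row 3: (21/2)/(3/2) = 7; row 4: 6/2 = 3. Minimum is 3 at row 4 (u4 leaves); pivot element 2.
Pivot on row 4; the z-row RHS becomes 42 − (-3)·3 = 51.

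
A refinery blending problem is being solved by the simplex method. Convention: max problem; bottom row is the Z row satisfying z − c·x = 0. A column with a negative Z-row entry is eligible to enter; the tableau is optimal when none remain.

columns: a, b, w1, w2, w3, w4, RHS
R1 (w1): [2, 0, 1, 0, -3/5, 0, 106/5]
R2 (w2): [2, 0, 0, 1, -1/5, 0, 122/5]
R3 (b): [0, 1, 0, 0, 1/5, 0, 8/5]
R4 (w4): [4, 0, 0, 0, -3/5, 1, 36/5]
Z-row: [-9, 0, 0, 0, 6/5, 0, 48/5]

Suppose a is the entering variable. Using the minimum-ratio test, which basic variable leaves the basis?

w4

Column a entries and ratios — w1: (106/5)/2 = 53/5; w2: (122/5)/2 = 61/5; b: 0 ≤ 0, skip; w4: (36/5)/4 = 9/5.
Smallest ratio is 9/5 in the row of w4, so w4 leaves.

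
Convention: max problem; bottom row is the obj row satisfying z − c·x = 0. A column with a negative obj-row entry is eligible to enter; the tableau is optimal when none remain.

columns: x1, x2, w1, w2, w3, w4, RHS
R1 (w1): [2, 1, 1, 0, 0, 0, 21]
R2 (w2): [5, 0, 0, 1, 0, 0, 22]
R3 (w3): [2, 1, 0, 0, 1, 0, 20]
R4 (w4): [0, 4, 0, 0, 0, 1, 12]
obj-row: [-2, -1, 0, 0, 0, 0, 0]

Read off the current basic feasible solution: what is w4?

12

w4 is basic (row 4); its value is the RHS of that row, 12.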